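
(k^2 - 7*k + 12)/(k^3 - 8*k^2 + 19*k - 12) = 1/(k - 1)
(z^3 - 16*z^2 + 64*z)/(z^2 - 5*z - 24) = z*(z - 8)/(z + 3)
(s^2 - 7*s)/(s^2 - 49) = s/(s + 7)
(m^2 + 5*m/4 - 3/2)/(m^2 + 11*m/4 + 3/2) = (4*m - 3)/(4*m + 3)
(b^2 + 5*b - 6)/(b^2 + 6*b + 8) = (b^2 + 5*b - 6)/(b^2 + 6*b + 8)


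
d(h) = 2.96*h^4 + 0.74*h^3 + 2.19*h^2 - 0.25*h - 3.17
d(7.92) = 12146.27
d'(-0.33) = -1.88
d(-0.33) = -2.84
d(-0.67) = -1.65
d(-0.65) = -1.76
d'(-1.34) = -30.62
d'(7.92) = 6055.72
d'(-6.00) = -2504.05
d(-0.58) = -2.10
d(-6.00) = 3753.49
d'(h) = 11.84*h^3 + 2.22*h^2 + 4.38*h - 0.25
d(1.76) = 35.61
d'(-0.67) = -5.75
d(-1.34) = 8.86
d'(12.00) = 20831.51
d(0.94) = 1.46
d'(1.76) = 78.88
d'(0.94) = 15.66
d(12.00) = 62966.47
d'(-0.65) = -5.41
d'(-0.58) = -4.35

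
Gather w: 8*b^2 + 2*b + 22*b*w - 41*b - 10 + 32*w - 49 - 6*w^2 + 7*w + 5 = 8*b^2 - 39*b - 6*w^2 + w*(22*b + 39) - 54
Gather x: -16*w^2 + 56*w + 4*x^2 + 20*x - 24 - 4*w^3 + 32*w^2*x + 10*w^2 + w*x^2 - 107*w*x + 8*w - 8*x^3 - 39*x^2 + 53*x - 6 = -4*w^3 - 6*w^2 + 64*w - 8*x^3 + x^2*(w - 35) + x*(32*w^2 - 107*w + 73) - 30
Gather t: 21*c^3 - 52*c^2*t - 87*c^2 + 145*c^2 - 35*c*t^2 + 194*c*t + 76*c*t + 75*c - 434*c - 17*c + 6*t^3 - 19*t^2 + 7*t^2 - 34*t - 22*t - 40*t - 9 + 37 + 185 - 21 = 21*c^3 + 58*c^2 - 376*c + 6*t^3 + t^2*(-35*c - 12) + t*(-52*c^2 + 270*c - 96) + 192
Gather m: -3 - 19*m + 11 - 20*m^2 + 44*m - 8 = -20*m^2 + 25*m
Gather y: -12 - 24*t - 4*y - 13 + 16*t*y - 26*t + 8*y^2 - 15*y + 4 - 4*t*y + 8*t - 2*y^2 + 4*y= -42*t + 6*y^2 + y*(12*t - 15) - 21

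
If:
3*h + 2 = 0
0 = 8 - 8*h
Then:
No Solution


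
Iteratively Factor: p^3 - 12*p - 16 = (p - 4)*(p^2 + 4*p + 4) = (p - 4)*(p + 2)*(p + 2)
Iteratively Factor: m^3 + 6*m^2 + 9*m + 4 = (m + 4)*(m^2 + 2*m + 1) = (m + 1)*(m + 4)*(m + 1)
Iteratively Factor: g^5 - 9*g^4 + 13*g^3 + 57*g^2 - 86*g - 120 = (g - 3)*(g^4 - 6*g^3 - 5*g^2 + 42*g + 40) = (g - 3)*(g + 2)*(g^3 - 8*g^2 + 11*g + 20) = (g - 5)*(g - 3)*(g + 2)*(g^2 - 3*g - 4) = (g - 5)*(g - 3)*(g + 1)*(g + 2)*(g - 4)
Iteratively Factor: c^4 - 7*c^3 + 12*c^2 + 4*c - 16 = (c - 4)*(c^3 - 3*c^2 + 4) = (c - 4)*(c + 1)*(c^2 - 4*c + 4) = (c - 4)*(c - 2)*(c + 1)*(c - 2)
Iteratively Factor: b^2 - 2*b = (b)*(b - 2)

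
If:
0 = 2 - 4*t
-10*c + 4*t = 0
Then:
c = 1/5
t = 1/2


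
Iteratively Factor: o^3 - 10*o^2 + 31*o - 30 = (o - 3)*(o^2 - 7*o + 10) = (o - 3)*(o - 2)*(o - 5)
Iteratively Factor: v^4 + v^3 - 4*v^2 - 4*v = (v)*(v^3 + v^2 - 4*v - 4) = v*(v - 2)*(v^2 + 3*v + 2) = v*(v - 2)*(v + 1)*(v + 2)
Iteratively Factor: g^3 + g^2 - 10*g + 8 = (g - 2)*(g^2 + 3*g - 4) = (g - 2)*(g + 4)*(g - 1)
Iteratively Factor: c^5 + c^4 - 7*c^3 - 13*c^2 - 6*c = (c + 1)*(c^4 - 7*c^2 - 6*c) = (c + 1)^2*(c^3 - c^2 - 6*c) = c*(c + 1)^2*(c^2 - c - 6) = c*(c - 3)*(c + 1)^2*(c + 2)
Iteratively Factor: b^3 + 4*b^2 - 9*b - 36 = (b - 3)*(b^2 + 7*b + 12) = (b - 3)*(b + 3)*(b + 4)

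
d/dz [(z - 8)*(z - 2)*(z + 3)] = 3*z^2 - 14*z - 14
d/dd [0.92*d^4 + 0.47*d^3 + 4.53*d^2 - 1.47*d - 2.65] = 3.68*d^3 + 1.41*d^2 + 9.06*d - 1.47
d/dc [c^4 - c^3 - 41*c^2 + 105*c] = 4*c^3 - 3*c^2 - 82*c + 105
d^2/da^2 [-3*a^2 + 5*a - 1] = -6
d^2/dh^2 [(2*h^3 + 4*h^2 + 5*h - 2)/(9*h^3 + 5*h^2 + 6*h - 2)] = 2*(234*h^6 + 891*h^5 - 729*h^4 - 389*h^3 + 114*h^2 - 114*h - 16)/(729*h^9 + 1215*h^8 + 2133*h^7 + 1259*h^6 + 882*h^5 - 258*h^4 - 36*h^3 - 156*h^2 + 72*h - 8)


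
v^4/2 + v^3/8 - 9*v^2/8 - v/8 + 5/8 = (v/2 + 1/2)*(v - 1)^2*(v + 5/4)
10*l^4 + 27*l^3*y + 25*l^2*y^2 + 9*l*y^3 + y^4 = (l + y)^2*(2*l + y)*(5*l + y)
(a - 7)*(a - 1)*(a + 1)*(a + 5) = a^4 - 2*a^3 - 36*a^2 + 2*a + 35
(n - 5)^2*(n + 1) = n^3 - 9*n^2 + 15*n + 25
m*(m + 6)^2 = m^3 + 12*m^2 + 36*m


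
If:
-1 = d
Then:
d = -1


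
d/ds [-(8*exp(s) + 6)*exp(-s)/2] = 3*exp(-s)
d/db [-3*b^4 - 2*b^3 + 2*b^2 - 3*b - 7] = -12*b^3 - 6*b^2 + 4*b - 3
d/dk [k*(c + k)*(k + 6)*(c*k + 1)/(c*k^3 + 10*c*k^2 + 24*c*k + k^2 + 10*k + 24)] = (4*c + k^2 + 8*k)/(k^2 + 8*k + 16)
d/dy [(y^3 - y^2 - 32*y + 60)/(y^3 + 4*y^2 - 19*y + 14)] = (5*y^2 + 46*y + 173)/(y^4 + 12*y^3 + 22*y^2 - 84*y + 49)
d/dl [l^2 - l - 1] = 2*l - 1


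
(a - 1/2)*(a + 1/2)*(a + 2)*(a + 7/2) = a^4 + 11*a^3/2 + 27*a^2/4 - 11*a/8 - 7/4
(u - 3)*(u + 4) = u^2 + u - 12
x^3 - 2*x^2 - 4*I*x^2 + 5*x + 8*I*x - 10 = (x - 2)*(x - 5*I)*(x + I)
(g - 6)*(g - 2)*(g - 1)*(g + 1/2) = g^4 - 17*g^3/2 + 31*g^2/2 - 2*g - 6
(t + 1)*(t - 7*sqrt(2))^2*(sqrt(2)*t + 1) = sqrt(2)*t^4 - 27*t^3 + sqrt(2)*t^3 - 27*t^2 + 84*sqrt(2)*t^2 + 98*t + 84*sqrt(2)*t + 98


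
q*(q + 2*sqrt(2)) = q^2 + 2*sqrt(2)*q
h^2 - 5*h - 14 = (h - 7)*(h + 2)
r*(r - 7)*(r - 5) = r^3 - 12*r^2 + 35*r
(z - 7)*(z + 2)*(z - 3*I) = z^3 - 5*z^2 - 3*I*z^2 - 14*z + 15*I*z + 42*I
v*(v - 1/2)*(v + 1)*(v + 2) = v^4 + 5*v^3/2 + v^2/2 - v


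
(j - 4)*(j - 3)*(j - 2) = j^3 - 9*j^2 + 26*j - 24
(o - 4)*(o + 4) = o^2 - 16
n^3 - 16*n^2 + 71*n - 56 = (n - 8)*(n - 7)*(n - 1)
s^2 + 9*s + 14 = (s + 2)*(s + 7)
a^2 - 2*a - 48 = (a - 8)*(a + 6)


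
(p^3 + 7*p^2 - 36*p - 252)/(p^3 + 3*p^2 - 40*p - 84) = (p + 6)/(p + 2)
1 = 1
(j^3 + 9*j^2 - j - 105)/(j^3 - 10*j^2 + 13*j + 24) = (j^2 + 12*j + 35)/(j^2 - 7*j - 8)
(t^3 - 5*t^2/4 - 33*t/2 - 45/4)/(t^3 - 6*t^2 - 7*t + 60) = (t + 3/4)/(t - 4)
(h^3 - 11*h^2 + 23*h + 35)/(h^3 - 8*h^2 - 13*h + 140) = (h + 1)/(h + 4)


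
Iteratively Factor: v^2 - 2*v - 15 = (v - 5)*(v + 3)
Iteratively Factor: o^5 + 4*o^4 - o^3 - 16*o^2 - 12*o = (o + 3)*(o^4 + o^3 - 4*o^2 - 4*o) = o*(o + 3)*(o^3 + o^2 - 4*o - 4) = o*(o - 2)*(o + 3)*(o^2 + 3*o + 2) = o*(o - 2)*(o + 2)*(o + 3)*(o + 1)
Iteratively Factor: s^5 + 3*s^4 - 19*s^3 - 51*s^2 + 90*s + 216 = (s - 3)*(s^4 + 6*s^3 - s^2 - 54*s - 72) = (s - 3)^2*(s^3 + 9*s^2 + 26*s + 24) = (s - 3)^2*(s + 4)*(s^2 + 5*s + 6) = (s - 3)^2*(s + 3)*(s + 4)*(s + 2)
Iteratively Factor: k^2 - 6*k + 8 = (k - 2)*(k - 4)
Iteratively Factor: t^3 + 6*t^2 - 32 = (t + 4)*(t^2 + 2*t - 8) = (t + 4)^2*(t - 2)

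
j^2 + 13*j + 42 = (j + 6)*(j + 7)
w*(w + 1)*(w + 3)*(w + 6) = w^4 + 10*w^3 + 27*w^2 + 18*w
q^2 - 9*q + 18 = (q - 6)*(q - 3)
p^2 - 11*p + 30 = (p - 6)*(p - 5)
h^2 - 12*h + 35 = (h - 7)*(h - 5)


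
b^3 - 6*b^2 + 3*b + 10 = (b - 5)*(b - 2)*(b + 1)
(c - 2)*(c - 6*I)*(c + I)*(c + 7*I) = c^4 - 2*c^3 + 2*I*c^3 + 41*c^2 - 4*I*c^2 - 82*c + 42*I*c - 84*I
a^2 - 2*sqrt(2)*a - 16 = (a - 4*sqrt(2))*(a + 2*sqrt(2))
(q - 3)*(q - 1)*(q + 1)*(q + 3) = q^4 - 10*q^2 + 9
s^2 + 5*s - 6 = (s - 1)*(s + 6)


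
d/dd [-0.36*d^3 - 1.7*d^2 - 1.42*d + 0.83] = -1.08*d^2 - 3.4*d - 1.42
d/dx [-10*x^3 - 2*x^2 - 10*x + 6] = -30*x^2 - 4*x - 10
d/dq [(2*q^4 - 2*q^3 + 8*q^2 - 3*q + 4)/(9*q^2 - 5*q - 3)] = (36*q^5 - 48*q^4 - 4*q^3 + 5*q^2 - 120*q + 29)/(81*q^4 - 90*q^3 - 29*q^2 + 30*q + 9)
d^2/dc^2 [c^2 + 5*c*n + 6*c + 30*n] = 2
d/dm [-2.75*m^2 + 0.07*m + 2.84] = 0.07 - 5.5*m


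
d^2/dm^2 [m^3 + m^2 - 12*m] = 6*m + 2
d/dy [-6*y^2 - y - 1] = -12*y - 1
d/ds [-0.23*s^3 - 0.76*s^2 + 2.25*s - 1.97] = -0.69*s^2 - 1.52*s + 2.25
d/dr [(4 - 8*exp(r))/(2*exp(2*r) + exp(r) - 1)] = 4*exp(r)/(exp(2*r) + 2*exp(r) + 1)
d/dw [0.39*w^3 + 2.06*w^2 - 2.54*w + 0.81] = 1.17*w^2 + 4.12*w - 2.54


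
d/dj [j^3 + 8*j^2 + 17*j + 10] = 3*j^2 + 16*j + 17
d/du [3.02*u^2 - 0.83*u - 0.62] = 6.04*u - 0.83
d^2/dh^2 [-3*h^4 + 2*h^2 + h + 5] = 4 - 36*h^2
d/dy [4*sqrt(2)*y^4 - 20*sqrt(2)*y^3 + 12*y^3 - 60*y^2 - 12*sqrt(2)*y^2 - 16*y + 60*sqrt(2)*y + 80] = 16*sqrt(2)*y^3 - 60*sqrt(2)*y^2 + 36*y^2 - 120*y - 24*sqrt(2)*y - 16 + 60*sqrt(2)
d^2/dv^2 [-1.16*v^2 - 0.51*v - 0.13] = -2.32000000000000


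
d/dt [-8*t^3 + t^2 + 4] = 2*t*(1 - 12*t)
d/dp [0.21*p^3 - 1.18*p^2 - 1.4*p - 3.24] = 0.63*p^2 - 2.36*p - 1.4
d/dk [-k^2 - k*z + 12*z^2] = -2*k - z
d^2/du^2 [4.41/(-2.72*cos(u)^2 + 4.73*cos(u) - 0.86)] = (130.507776*(1 - cos(u)^2)^2 - 170.211888*cos(u)^3 + 122.654889*cos(u)^2 + 358.362774*cos(u) - 307.20501)/(2.72*cos(u)^2 - 4.73*cos(u) + 0.86)^3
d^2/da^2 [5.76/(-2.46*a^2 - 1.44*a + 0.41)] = (69.714432*a^2 + 40.808448*a - 5.76*(4.92*a + 1.44)*(9.84*a + 2.88) - 11.619072)/(2.46*a^2 + 1.44*a - 0.41)^3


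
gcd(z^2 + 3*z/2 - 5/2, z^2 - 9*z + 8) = z - 1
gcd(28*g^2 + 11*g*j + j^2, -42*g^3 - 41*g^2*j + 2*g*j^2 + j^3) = 7*g + j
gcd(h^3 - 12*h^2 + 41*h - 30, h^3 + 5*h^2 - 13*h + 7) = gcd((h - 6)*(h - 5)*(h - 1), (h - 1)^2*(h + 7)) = h - 1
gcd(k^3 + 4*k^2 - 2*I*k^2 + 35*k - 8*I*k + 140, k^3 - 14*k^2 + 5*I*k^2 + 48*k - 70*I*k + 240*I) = k + 5*I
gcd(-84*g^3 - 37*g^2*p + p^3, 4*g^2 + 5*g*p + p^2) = 4*g + p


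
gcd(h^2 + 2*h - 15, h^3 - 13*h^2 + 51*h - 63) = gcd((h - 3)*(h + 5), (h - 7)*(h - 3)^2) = h - 3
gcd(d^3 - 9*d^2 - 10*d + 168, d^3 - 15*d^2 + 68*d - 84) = d^2 - 13*d + 42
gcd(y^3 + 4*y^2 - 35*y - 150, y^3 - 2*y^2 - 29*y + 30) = y^2 - y - 30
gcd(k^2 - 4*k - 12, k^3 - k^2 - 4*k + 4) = k + 2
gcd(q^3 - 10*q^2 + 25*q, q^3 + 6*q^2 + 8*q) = q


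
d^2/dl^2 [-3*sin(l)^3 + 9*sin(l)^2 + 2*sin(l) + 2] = sin(l)/4 - 27*sin(3*l)/4 + 18*cos(2*l)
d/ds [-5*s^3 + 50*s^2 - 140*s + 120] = -15*s^2 + 100*s - 140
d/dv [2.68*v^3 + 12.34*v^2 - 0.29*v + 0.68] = 8.04*v^2 + 24.68*v - 0.29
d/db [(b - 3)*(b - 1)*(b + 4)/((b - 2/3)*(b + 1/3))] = 9*(9*b^4 - 6*b^3 + 111*b^2 - 216*b + 62)/(81*b^4 - 54*b^3 - 27*b^2 + 12*b + 4)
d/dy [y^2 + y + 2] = 2*y + 1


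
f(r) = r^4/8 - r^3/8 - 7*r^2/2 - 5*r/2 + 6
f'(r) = r^3/2 - 3*r^2/8 - 7*r - 5/2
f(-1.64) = 2.14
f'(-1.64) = 5.77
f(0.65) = 2.88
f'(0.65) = -7.07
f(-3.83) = -1.85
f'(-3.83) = -9.28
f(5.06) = -30.51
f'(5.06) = 17.26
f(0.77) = 1.99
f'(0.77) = -7.88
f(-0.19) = 6.35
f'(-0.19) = -1.19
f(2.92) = -25.17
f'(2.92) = -13.69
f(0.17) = 5.47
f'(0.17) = -3.70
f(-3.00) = -4.50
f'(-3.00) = 1.62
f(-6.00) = 84.00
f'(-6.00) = -82.00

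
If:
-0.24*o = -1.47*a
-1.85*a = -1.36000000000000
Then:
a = 0.74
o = 4.50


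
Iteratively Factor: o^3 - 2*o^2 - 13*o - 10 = (o + 1)*(o^2 - 3*o - 10) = (o - 5)*(o + 1)*(o + 2)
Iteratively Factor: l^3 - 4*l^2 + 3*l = (l - 3)*(l^2 - l) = l*(l - 3)*(l - 1)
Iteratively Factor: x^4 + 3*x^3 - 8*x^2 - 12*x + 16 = (x - 2)*(x^3 + 5*x^2 + 2*x - 8) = (x - 2)*(x - 1)*(x^2 + 6*x + 8) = (x - 2)*(x - 1)*(x + 2)*(x + 4)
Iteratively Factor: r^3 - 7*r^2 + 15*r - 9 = (r - 3)*(r^2 - 4*r + 3) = (r - 3)*(r - 1)*(r - 3)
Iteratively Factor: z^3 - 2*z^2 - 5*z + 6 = (z - 1)*(z^2 - z - 6) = (z - 3)*(z - 1)*(z + 2)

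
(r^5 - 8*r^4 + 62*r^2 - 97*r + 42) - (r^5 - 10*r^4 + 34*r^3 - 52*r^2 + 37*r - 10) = 2*r^4 - 34*r^3 + 114*r^2 - 134*r + 52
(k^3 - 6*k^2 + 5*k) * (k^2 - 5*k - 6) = k^5 - 11*k^4 + 29*k^3 + 11*k^2 - 30*k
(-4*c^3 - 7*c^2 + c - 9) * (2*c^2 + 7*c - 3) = -8*c^5 - 42*c^4 - 35*c^3 + 10*c^2 - 66*c + 27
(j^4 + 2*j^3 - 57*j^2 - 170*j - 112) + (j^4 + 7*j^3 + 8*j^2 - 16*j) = 2*j^4 + 9*j^3 - 49*j^2 - 186*j - 112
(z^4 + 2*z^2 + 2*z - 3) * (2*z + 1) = 2*z^5 + z^4 + 4*z^3 + 6*z^2 - 4*z - 3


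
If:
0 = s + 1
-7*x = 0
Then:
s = -1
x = 0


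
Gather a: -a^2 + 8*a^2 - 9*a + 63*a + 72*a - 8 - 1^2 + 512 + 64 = 7*a^2 + 126*a + 567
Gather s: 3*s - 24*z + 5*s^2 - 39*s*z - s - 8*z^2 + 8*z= 5*s^2 + s*(2 - 39*z) - 8*z^2 - 16*z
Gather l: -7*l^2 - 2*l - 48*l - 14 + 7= -7*l^2 - 50*l - 7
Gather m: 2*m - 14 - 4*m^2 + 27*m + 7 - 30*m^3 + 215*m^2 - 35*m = -30*m^3 + 211*m^2 - 6*m - 7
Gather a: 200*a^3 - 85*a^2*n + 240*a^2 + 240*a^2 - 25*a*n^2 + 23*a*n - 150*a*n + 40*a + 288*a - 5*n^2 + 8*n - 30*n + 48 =200*a^3 + a^2*(480 - 85*n) + a*(-25*n^2 - 127*n + 328) - 5*n^2 - 22*n + 48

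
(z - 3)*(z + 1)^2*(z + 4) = z^4 + 3*z^3 - 9*z^2 - 23*z - 12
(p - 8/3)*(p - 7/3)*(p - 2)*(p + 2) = p^4 - 5*p^3 + 20*p^2/9 + 20*p - 224/9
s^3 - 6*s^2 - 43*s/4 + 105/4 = (s - 7)*(s - 3/2)*(s + 5/2)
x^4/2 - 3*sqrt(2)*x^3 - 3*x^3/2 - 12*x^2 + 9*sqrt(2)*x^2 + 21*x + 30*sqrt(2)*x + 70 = (x/2 + sqrt(2)/2)*(x - 5)*(x + 2)*(x - 7*sqrt(2))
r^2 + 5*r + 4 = (r + 1)*(r + 4)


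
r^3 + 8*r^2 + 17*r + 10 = (r + 1)*(r + 2)*(r + 5)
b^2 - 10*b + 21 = (b - 7)*(b - 3)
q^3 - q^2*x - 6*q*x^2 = q*(q - 3*x)*(q + 2*x)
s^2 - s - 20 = (s - 5)*(s + 4)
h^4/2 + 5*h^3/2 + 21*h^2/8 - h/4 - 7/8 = (h/2 + 1/2)*(h - 1/2)*(h + 1)*(h + 7/2)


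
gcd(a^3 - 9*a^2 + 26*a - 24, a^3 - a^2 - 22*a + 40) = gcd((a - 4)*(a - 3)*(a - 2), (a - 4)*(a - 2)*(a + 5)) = a^2 - 6*a + 8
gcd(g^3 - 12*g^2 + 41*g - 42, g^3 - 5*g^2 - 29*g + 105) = g^2 - 10*g + 21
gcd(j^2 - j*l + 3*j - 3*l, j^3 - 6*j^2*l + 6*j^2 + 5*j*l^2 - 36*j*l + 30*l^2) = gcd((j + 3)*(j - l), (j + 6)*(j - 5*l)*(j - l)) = j - l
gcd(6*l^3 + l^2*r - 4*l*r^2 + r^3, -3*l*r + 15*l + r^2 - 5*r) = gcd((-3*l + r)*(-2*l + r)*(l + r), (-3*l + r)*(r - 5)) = -3*l + r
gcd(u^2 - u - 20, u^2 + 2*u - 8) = u + 4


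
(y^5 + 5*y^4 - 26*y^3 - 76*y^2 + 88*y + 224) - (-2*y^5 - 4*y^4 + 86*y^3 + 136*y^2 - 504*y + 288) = 3*y^5 + 9*y^4 - 112*y^3 - 212*y^2 + 592*y - 64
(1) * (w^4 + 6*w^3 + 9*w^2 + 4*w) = w^4 + 6*w^3 + 9*w^2 + 4*w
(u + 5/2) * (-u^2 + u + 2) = -u^3 - 3*u^2/2 + 9*u/2 + 5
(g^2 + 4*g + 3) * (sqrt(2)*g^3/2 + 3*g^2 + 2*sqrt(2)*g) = sqrt(2)*g^5/2 + 2*sqrt(2)*g^4 + 3*g^4 + 7*sqrt(2)*g^3/2 + 12*g^3 + 9*g^2 + 8*sqrt(2)*g^2 + 6*sqrt(2)*g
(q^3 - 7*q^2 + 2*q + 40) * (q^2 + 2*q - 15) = q^5 - 5*q^4 - 27*q^3 + 149*q^2 + 50*q - 600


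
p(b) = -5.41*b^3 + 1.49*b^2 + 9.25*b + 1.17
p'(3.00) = -127.88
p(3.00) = -103.74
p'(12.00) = -2292.11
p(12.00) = -9021.75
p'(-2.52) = -101.33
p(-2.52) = 73.90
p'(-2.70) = -117.11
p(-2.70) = 93.54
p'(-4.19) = -288.17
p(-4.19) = 386.53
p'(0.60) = 5.20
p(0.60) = 6.09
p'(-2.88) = -133.95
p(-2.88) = 116.12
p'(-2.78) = -124.47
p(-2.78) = 103.20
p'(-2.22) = -77.35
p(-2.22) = 47.17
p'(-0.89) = -6.26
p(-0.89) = -2.07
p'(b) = -16.23*b^2 + 2.98*b + 9.25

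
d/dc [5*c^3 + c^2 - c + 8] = 15*c^2 + 2*c - 1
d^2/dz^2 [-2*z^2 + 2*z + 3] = -4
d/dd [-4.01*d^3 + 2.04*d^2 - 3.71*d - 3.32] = -12.03*d^2 + 4.08*d - 3.71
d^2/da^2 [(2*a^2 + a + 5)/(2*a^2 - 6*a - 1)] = 4*(14*a^3 + 36*a^2 - 87*a + 93)/(8*a^6 - 72*a^5 + 204*a^4 - 144*a^3 - 102*a^2 - 18*a - 1)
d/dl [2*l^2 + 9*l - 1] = 4*l + 9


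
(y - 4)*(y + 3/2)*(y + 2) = y^3 - y^2/2 - 11*y - 12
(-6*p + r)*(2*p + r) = -12*p^2 - 4*p*r + r^2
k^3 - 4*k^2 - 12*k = k*(k - 6)*(k + 2)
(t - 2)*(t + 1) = t^2 - t - 2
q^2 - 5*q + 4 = (q - 4)*(q - 1)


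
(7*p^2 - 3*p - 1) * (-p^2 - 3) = -7*p^4 + 3*p^3 - 20*p^2 + 9*p + 3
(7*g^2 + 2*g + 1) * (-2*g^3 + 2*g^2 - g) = -14*g^5 + 10*g^4 - 5*g^3 - g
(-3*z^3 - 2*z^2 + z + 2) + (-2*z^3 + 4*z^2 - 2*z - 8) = -5*z^3 + 2*z^2 - z - 6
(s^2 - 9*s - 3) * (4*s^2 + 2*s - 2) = 4*s^4 - 34*s^3 - 32*s^2 + 12*s + 6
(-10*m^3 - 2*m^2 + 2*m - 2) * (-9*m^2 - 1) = 90*m^5 + 18*m^4 - 8*m^3 + 20*m^2 - 2*m + 2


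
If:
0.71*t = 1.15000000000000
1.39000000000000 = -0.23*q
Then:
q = -6.04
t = 1.62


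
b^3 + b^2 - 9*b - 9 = (b - 3)*(b + 1)*(b + 3)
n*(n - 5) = n^2 - 5*n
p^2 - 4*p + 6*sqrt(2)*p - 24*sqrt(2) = (p - 4)*(p + 6*sqrt(2))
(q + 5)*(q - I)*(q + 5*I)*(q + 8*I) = q^4 + 5*q^3 + 12*I*q^3 - 27*q^2 + 60*I*q^2 - 135*q + 40*I*q + 200*I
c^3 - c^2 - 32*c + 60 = (c - 5)*(c - 2)*(c + 6)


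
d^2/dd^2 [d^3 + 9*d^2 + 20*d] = 6*d + 18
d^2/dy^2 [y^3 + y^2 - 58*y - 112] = 6*y + 2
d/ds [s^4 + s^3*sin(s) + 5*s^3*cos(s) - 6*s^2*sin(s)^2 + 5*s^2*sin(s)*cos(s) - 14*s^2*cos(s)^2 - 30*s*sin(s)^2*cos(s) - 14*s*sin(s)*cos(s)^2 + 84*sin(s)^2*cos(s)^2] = -5*s^3*sin(s) + s^3*cos(s) + 4*s^3 + 3*s^2*sin(s) + 8*s^2*sin(2*s) + 15*s^2*cos(s) + 5*s^2*cos(2*s) + 15*s*sin(s)/2 + 5*s*sin(2*s) - 45*s*sin(3*s)/2 - 7*s*cos(s)/2 - 8*s*cos(2*s) - 21*s*cos(3*s)/2 - 20*s - 7*sin(s)/2 - 7*sin(3*s)/2 + 42*sin(4*s) - 15*cos(s)/2 + 15*cos(3*s)/2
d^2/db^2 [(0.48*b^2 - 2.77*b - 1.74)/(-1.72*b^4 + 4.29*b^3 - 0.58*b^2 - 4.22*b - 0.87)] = (-8.52019199999999*b^8 + 119.58816*b^7 - 240.786336*b^6 - 20.9087219999998*b^5 + 218.633532*b^4 - 22.226236*b^3 - 91.221588*b^2 + 56.131704*b + 39.151044)/(5.088448*b^12 - 38.074608*b^11 + 100.112772*b^10 - 67.178469*b^9 - 145.350834*b^8 + 215.408334*b^7 + 82.327405*b^6 - 200.03484*b^5 - 58.731612*b^4 + 78.186617*b^3 + 47.79693*b^2 + 9.582354*b + 0.658503)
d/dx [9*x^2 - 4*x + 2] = 18*x - 4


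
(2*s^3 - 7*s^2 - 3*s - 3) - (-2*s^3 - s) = 4*s^3 - 7*s^2 - 2*s - 3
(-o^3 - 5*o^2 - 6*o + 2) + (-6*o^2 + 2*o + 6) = -o^3 - 11*o^2 - 4*o + 8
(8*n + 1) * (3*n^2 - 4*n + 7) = 24*n^3 - 29*n^2 + 52*n + 7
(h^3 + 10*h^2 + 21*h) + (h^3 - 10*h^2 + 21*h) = 2*h^3 + 42*h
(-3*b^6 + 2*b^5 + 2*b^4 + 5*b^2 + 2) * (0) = 0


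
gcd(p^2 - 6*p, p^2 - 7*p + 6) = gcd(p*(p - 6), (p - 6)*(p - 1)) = p - 6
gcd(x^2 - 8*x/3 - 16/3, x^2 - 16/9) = x + 4/3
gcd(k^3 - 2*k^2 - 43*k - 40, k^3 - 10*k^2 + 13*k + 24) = k^2 - 7*k - 8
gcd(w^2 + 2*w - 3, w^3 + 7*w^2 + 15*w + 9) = w + 3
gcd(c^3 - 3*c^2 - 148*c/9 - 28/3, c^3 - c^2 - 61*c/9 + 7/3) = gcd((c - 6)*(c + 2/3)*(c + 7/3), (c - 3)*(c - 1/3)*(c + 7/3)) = c + 7/3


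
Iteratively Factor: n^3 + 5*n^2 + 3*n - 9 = (n + 3)*(n^2 + 2*n - 3) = (n - 1)*(n + 3)*(n + 3)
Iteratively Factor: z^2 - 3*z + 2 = (z - 1)*(z - 2)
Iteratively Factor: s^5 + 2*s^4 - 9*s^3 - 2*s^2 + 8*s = (s - 2)*(s^4 + 4*s^3 - s^2 - 4*s) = (s - 2)*(s + 4)*(s^3 - s) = (s - 2)*(s + 1)*(s + 4)*(s^2 - s) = (s - 2)*(s - 1)*(s + 1)*(s + 4)*(s)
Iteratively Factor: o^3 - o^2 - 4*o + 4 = (o + 2)*(o^2 - 3*o + 2) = (o - 1)*(o + 2)*(o - 2)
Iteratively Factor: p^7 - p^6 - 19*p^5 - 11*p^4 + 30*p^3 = (p - 1)*(p^6 - 19*p^4 - 30*p^3) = (p - 1)*(p + 2)*(p^5 - 2*p^4 - 15*p^3) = (p - 5)*(p - 1)*(p + 2)*(p^4 + 3*p^3) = (p - 5)*(p - 1)*(p + 2)*(p + 3)*(p^3) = p*(p - 5)*(p - 1)*(p + 2)*(p + 3)*(p^2) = p^2*(p - 5)*(p - 1)*(p + 2)*(p + 3)*(p)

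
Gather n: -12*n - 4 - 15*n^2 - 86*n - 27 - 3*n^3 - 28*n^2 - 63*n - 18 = -3*n^3 - 43*n^2 - 161*n - 49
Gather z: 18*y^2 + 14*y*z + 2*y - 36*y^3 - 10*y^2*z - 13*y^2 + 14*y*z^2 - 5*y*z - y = -36*y^3 + 5*y^2 + 14*y*z^2 + y + z*(-10*y^2 + 9*y)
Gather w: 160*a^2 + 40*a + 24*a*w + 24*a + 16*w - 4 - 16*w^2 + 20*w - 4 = 160*a^2 + 64*a - 16*w^2 + w*(24*a + 36) - 8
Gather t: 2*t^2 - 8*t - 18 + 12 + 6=2*t^2 - 8*t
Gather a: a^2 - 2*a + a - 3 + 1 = a^2 - a - 2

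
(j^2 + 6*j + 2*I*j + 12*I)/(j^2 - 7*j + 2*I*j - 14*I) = (j + 6)/(j - 7)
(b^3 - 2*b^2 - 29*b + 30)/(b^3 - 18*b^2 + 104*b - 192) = (b^2 + 4*b - 5)/(b^2 - 12*b + 32)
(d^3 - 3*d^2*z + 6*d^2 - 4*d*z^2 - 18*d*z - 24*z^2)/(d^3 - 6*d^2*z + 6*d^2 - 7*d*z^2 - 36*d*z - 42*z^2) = (-d + 4*z)/(-d + 7*z)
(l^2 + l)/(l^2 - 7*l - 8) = l/(l - 8)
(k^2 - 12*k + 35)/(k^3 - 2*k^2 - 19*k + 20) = (k - 7)/(k^2 + 3*k - 4)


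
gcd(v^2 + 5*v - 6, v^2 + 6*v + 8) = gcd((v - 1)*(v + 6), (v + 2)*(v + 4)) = 1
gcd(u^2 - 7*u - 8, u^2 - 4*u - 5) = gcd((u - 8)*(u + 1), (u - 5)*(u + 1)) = u + 1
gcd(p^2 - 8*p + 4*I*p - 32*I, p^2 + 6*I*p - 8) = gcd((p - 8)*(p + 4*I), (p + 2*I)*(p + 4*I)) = p + 4*I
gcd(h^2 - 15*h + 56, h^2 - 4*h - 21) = h - 7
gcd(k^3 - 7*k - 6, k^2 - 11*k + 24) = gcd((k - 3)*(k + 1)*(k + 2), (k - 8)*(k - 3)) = k - 3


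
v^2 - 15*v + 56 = (v - 8)*(v - 7)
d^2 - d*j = d*(d - j)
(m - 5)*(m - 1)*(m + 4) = m^3 - 2*m^2 - 19*m + 20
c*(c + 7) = c^2 + 7*c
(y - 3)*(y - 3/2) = y^2 - 9*y/2 + 9/2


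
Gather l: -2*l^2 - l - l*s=-2*l^2 + l*(-s - 1)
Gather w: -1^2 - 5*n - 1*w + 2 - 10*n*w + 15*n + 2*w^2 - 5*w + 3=10*n + 2*w^2 + w*(-10*n - 6) + 4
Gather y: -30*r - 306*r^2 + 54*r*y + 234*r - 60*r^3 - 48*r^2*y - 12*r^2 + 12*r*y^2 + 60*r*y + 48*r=-60*r^3 - 318*r^2 + 12*r*y^2 + 252*r + y*(-48*r^2 + 114*r)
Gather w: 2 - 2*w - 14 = -2*w - 12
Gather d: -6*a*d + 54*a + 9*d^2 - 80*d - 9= 54*a + 9*d^2 + d*(-6*a - 80) - 9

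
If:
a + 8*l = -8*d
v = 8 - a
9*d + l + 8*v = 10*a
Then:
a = 8 - v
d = 81/8 - 145*v/64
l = 153*v/64 - 89/8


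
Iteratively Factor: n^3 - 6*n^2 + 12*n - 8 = (n - 2)*(n^2 - 4*n + 4) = (n - 2)^2*(n - 2)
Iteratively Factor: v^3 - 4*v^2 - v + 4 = (v - 1)*(v^2 - 3*v - 4) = (v - 4)*(v - 1)*(v + 1)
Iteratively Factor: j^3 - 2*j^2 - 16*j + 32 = (j + 4)*(j^2 - 6*j + 8) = (j - 2)*(j + 4)*(j - 4)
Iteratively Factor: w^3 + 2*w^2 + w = (w + 1)*(w^2 + w) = (w + 1)^2*(w)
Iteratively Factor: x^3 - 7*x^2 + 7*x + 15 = (x + 1)*(x^2 - 8*x + 15) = (x - 3)*(x + 1)*(x - 5)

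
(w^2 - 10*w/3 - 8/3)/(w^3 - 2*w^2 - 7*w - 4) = (w + 2/3)/(w^2 + 2*w + 1)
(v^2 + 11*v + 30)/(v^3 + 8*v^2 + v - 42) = (v^2 + 11*v + 30)/(v^3 + 8*v^2 + v - 42)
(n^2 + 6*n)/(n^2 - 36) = n/(n - 6)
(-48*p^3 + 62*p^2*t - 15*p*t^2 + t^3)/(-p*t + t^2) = 48*p^2/t - 14*p + t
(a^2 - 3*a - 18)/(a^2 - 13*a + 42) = (a + 3)/(a - 7)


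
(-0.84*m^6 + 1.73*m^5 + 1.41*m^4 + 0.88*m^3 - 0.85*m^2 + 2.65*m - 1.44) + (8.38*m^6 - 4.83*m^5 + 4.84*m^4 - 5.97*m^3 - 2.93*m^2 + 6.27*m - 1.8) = 7.54*m^6 - 3.1*m^5 + 6.25*m^4 - 5.09*m^3 - 3.78*m^2 + 8.92*m - 3.24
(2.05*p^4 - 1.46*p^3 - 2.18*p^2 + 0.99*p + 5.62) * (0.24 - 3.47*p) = -7.1135*p^5 + 5.5582*p^4 + 7.2142*p^3 - 3.9585*p^2 - 19.2638*p + 1.3488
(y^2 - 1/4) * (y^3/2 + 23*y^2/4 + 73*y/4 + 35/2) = y^5/2 + 23*y^4/4 + 145*y^3/8 + 257*y^2/16 - 73*y/16 - 35/8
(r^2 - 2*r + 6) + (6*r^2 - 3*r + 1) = 7*r^2 - 5*r + 7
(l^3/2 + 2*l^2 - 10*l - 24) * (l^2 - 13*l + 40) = l^5/2 - 9*l^4/2 - 16*l^3 + 186*l^2 - 88*l - 960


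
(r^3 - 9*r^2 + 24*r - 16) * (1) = r^3 - 9*r^2 + 24*r - 16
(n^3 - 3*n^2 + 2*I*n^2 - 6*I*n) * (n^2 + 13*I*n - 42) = n^5 - 3*n^4 + 15*I*n^4 - 68*n^3 - 45*I*n^3 + 204*n^2 - 84*I*n^2 + 252*I*n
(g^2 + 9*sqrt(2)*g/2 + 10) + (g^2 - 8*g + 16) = 2*g^2 - 8*g + 9*sqrt(2)*g/2 + 26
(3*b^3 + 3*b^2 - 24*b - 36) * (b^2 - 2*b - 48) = 3*b^5 - 3*b^4 - 174*b^3 - 132*b^2 + 1224*b + 1728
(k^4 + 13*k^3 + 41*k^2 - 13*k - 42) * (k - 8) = k^5 + 5*k^4 - 63*k^3 - 341*k^2 + 62*k + 336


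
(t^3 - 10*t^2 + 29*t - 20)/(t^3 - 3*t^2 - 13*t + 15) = (t - 4)/(t + 3)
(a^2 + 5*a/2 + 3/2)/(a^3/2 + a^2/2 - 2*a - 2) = (2*a + 3)/(a^2 - 4)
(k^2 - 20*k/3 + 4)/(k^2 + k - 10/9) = 3*(k - 6)/(3*k + 5)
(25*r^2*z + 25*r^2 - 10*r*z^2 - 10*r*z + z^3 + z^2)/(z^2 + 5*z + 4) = (25*r^2 - 10*r*z + z^2)/(z + 4)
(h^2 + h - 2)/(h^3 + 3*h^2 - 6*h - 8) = (h^2 + h - 2)/(h^3 + 3*h^2 - 6*h - 8)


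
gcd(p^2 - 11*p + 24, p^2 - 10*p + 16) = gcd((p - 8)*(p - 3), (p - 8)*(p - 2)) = p - 8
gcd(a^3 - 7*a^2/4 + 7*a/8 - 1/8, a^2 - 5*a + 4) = a - 1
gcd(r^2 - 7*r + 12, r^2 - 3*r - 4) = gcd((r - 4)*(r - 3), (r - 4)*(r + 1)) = r - 4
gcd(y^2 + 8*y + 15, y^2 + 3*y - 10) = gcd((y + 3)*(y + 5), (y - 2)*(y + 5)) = y + 5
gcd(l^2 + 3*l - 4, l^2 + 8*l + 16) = l + 4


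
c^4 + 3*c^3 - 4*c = c*(c - 1)*(c + 2)^2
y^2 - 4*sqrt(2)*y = y*(y - 4*sqrt(2))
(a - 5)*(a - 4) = a^2 - 9*a + 20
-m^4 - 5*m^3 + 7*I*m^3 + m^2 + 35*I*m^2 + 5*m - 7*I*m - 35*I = (m + 5)*(m - 7*I)*(I*m - I)*(I*m + I)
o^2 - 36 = (o - 6)*(o + 6)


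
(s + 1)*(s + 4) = s^2 + 5*s + 4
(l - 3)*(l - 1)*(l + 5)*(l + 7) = l^4 + 8*l^3 - 10*l^2 - 104*l + 105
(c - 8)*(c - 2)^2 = c^3 - 12*c^2 + 36*c - 32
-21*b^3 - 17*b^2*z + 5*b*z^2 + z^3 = (-3*b + z)*(b + z)*(7*b + z)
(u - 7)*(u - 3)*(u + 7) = u^3 - 3*u^2 - 49*u + 147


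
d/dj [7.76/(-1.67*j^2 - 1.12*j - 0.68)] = (25.9184*j + 8.6912)/(1.67*j^2 + 1.12*j + 0.68)^2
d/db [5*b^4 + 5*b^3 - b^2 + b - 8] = 20*b^3 + 15*b^2 - 2*b + 1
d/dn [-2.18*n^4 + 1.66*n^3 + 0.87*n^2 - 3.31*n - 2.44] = -8.72*n^3 + 4.98*n^2 + 1.74*n - 3.31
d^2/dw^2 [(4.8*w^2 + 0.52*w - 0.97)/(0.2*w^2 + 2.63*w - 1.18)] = (2.22044604925031e-16*w^4 - 5.008*w^3 + 6.56400000000004*w^2 - 2.32500000000001*w + 2.71795)/(0.008*w^6 + 0.3156*w^5 + 4.00854*w^4 + 14.467367*w^3 - 23.650386*w^2 + 10.986036*w - 1.643032)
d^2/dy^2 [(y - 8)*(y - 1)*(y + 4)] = 6*y - 10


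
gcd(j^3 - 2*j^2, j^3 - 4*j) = j^2 - 2*j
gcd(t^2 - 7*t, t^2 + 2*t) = t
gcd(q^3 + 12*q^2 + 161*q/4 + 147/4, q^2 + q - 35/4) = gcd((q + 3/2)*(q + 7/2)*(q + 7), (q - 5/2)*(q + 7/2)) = q + 7/2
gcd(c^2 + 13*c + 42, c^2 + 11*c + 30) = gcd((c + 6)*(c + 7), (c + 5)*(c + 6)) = c + 6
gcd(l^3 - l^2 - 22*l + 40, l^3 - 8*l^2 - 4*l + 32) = l - 2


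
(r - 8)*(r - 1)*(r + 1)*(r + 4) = r^4 - 4*r^3 - 33*r^2 + 4*r + 32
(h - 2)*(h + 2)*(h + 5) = h^3 + 5*h^2 - 4*h - 20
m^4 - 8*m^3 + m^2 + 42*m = m*(m - 7)*(m - 3)*(m + 2)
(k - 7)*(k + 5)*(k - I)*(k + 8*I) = k^4 - 2*k^3 + 7*I*k^3 - 27*k^2 - 14*I*k^2 - 16*k - 245*I*k - 280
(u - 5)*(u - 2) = u^2 - 7*u + 10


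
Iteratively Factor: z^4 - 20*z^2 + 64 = (z - 2)*(z^3 + 2*z^2 - 16*z - 32) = (z - 2)*(z + 2)*(z^2 - 16) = (z - 4)*(z - 2)*(z + 2)*(z + 4)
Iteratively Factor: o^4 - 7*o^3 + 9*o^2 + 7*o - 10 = (o - 2)*(o^3 - 5*o^2 - o + 5) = (o - 5)*(o - 2)*(o^2 - 1) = (o - 5)*(o - 2)*(o - 1)*(o + 1)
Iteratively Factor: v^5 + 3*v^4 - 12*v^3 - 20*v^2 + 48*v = (v + 4)*(v^4 - v^3 - 8*v^2 + 12*v) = (v - 2)*(v + 4)*(v^3 + v^2 - 6*v) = (v - 2)*(v + 3)*(v + 4)*(v^2 - 2*v) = v*(v - 2)*(v + 3)*(v + 4)*(v - 2)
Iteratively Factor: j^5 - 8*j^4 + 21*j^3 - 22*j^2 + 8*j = (j - 4)*(j^4 - 4*j^3 + 5*j^2 - 2*j) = j*(j - 4)*(j^3 - 4*j^2 + 5*j - 2) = j*(j - 4)*(j - 2)*(j^2 - 2*j + 1) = j*(j - 4)*(j - 2)*(j - 1)*(j - 1)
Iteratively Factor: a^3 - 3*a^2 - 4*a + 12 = (a - 3)*(a^2 - 4) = (a - 3)*(a + 2)*(a - 2)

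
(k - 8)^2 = k^2 - 16*k + 64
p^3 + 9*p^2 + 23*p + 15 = (p + 1)*(p + 3)*(p + 5)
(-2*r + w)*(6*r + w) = -12*r^2 + 4*r*w + w^2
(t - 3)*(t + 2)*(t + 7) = t^3 + 6*t^2 - 13*t - 42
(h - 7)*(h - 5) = h^2 - 12*h + 35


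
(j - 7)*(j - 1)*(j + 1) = j^3 - 7*j^2 - j + 7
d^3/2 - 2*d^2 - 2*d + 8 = (d/2 + 1)*(d - 4)*(d - 2)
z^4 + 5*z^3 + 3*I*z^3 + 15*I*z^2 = z^2*(z + 5)*(z + 3*I)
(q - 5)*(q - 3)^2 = q^3 - 11*q^2 + 39*q - 45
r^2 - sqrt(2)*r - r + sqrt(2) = (r - 1)*(r - sqrt(2))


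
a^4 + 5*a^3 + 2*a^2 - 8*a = a*(a - 1)*(a + 2)*(a + 4)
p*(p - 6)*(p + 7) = p^3 + p^2 - 42*p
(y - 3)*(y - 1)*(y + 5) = y^3 + y^2 - 17*y + 15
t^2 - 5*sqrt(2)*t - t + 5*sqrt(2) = (t - 1)*(t - 5*sqrt(2))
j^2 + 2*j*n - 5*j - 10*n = (j - 5)*(j + 2*n)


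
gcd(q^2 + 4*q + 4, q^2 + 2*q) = q + 2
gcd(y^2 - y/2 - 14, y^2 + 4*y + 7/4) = y + 7/2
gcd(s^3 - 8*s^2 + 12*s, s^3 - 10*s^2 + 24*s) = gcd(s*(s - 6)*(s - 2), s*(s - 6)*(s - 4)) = s^2 - 6*s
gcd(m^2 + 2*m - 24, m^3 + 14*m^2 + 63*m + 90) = m + 6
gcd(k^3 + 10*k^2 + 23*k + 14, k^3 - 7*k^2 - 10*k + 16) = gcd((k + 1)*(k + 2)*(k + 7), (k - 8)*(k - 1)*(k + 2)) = k + 2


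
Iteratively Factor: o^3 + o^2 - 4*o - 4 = (o - 2)*(o^2 + 3*o + 2) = (o - 2)*(o + 2)*(o + 1)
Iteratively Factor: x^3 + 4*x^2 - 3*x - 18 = (x + 3)*(x^2 + x - 6) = (x - 2)*(x + 3)*(x + 3)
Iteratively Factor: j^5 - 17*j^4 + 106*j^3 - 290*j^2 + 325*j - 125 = (j - 1)*(j^4 - 16*j^3 + 90*j^2 - 200*j + 125) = (j - 5)*(j - 1)*(j^3 - 11*j^2 + 35*j - 25) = (j - 5)^2*(j - 1)*(j^2 - 6*j + 5) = (j - 5)^2*(j - 1)^2*(j - 5)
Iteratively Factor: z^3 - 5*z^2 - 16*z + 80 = (z - 4)*(z^2 - z - 20) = (z - 5)*(z - 4)*(z + 4)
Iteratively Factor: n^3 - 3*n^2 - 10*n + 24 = (n - 4)*(n^2 + n - 6) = (n - 4)*(n + 3)*(n - 2)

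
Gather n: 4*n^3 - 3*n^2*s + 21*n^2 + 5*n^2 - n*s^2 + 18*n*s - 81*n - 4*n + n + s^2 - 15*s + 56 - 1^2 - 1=4*n^3 + n^2*(26 - 3*s) + n*(-s^2 + 18*s - 84) + s^2 - 15*s + 54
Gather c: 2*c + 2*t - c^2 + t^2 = -c^2 + 2*c + t^2 + 2*t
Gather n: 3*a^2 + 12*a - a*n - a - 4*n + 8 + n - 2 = 3*a^2 + 11*a + n*(-a - 3) + 6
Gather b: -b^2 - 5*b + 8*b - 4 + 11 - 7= -b^2 + 3*b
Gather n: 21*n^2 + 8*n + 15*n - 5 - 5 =21*n^2 + 23*n - 10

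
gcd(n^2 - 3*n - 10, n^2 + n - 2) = n + 2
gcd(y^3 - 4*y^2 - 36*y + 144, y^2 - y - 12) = y - 4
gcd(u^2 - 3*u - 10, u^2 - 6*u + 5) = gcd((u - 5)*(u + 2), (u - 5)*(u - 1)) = u - 5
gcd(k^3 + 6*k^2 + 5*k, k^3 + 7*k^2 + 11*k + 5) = k^2 + 6*k + 5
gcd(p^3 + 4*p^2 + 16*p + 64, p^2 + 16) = p^2 + 16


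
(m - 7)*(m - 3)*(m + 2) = m^3 - 8*m^2 + m + 42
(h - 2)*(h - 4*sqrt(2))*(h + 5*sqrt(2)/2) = h^3 - 3*sqrt(2)*h^2/2 - 2*h^2 - 20*h + 3*sqrt(2)*h + 40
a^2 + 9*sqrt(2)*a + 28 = (a + 2*sqrt(2))*(a + 7*sqrt(2))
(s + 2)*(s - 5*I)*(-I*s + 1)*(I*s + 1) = s^4 + 2*s^3 - 5*I*s^3 + s^2 - 10*I*s^2 + 2*s - 5*I*s - 10*I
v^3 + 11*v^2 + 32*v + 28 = (v + 2)^2*(v + 7)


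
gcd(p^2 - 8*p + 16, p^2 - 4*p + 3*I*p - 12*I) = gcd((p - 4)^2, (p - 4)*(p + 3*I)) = p - 4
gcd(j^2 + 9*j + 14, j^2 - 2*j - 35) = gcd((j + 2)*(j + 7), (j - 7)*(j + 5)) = 1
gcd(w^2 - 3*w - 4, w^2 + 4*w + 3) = w + 1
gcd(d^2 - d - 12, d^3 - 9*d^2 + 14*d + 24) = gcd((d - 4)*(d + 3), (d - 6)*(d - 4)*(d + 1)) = d - 4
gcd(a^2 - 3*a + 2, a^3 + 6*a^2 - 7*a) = a - 1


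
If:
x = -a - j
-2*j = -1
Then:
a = -x - 1/2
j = 1/2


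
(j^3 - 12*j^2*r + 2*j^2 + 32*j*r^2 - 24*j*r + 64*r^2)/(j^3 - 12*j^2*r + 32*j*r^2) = (j + 2)/j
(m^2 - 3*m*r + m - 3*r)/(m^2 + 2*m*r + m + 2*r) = (m - 3*r)/(m + 2*r)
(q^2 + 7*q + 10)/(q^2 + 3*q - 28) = (q^2 + 7*q + 10)/(q^2 + 3*q - 28)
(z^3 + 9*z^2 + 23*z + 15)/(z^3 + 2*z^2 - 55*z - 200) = (z^2 + 4*z + 3)/(z^2 - 3*z - 40)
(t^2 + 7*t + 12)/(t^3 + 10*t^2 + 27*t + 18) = (t + 4)/(t^2 + 7*t + 6)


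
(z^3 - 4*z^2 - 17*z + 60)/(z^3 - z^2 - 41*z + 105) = (z + 4)/(z + 7)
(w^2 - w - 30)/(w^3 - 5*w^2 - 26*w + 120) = 1/(w - 4)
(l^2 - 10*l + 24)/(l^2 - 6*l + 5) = (l^2 - 10*l + 24)/(l^2 - 6*l + 5)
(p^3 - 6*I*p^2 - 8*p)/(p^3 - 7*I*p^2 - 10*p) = (p - 4*I)/(p - 5*I)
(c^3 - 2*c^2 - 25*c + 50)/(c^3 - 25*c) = (c - 2)/c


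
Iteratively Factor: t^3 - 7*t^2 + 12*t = (t - 3)*(t^2 - 4*t) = (t - 4)*(t - 3)*(t)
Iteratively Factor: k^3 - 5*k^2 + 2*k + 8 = (k - 4)*(k^2 - k - 2) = (k - 4)*(k + 1)*(k - 2)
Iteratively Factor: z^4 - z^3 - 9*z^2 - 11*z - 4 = (z + 1)*(z^3 - 2*z^2 - 7*z - 4) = (z - 4)*(z + 1)*(z^2 + 2*z + 1) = (z - 4)*(z + 1)^2*(z + 1)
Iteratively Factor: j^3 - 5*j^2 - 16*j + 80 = (j - 5)*(j^2 - 16) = (j - 5)*(j - 4)*(j + 4)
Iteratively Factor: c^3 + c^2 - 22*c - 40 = (c + 4)*(c^2 - 3*c - 10) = (c - 5)*(c + 4)*(c + 2)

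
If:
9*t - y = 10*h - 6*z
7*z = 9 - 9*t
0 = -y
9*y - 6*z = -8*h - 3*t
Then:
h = 108/137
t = 18/137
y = 0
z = 153/137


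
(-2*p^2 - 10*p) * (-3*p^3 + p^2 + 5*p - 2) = 6*p^5 + 28*p^4 - 20*p^3 - 46*p^2 + 20*p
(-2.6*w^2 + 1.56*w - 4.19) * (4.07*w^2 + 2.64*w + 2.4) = -10.582*w^4 - 0.5148*w^3 - 19.1749*w^2 - 7.3176*w - 10.056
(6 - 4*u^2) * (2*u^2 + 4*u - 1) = -8*u^4 - 16*u^3 + 16*u^2 + 24*u - 6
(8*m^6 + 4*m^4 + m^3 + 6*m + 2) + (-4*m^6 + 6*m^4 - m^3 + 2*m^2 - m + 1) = 4*m^6 + 10*m^4 + 2*m^2 + 5*m + 3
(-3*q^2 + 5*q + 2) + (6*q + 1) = -3*q^2 + 11*q + 3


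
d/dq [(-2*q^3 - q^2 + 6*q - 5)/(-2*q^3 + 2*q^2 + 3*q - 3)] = (-6*q^4 + 12*q^3 - 27*q^2 + 26*q - 3)/(4*q^6 - 8*q^5 - 8*q^4 + 24*q^3 - 3*q^2 - 18*q + 9)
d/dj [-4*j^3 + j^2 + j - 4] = -12*j^2 + 2*j + 1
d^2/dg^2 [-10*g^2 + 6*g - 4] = -20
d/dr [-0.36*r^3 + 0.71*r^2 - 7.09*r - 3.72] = -1.08*r^2 + 1.42*r - 7.09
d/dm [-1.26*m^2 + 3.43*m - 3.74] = 3.43 - 2.52*m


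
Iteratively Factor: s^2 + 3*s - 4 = (s - 1)*(s + 4)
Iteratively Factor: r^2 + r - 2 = (r + 2)*(r - 1)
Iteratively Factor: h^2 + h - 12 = (h - 3)*(h + 4)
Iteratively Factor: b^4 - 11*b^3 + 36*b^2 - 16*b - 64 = (b - 4)*(b^3 - 7*b^2 + 8*b + 16) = (b - 4)^2*(b^2 - 3*b - 4) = (b - 4)^3*(b + 1)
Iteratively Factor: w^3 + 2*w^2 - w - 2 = (w + 2)*(w^2 - 1) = (w + 1)*(w + 2)*(w - 1)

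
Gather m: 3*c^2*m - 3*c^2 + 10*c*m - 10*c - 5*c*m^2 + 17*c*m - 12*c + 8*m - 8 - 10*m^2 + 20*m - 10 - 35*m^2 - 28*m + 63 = -3*c^2 - 22*c + m^2*(-5*c - 45) + m*(3*c^2 + 27*c) + 45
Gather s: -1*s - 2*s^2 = -2*s^2 - s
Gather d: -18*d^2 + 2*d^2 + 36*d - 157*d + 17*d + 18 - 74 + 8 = -16*d^2 - 104*d - 48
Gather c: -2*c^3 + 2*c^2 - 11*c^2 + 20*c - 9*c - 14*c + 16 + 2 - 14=-2*c^3 - 9*c^2 - 3*c + 4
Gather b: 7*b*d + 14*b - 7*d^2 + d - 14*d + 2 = b*(7*d + 14) - 7*d^2 - 13*d + 2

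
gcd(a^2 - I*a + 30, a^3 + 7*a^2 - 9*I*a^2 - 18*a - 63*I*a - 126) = a - 6*I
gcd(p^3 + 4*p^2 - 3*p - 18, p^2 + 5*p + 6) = p + 3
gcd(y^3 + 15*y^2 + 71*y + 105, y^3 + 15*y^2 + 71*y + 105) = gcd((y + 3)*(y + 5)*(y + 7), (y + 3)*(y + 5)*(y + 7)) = y^3 + 15*y^2 + 71*y + 105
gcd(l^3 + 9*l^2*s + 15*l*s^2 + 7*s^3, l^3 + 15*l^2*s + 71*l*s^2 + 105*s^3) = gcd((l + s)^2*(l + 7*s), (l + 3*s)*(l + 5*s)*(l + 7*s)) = l + 7*s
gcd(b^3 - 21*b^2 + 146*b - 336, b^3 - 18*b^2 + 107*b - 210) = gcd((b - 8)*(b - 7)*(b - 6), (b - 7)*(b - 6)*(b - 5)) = b^2 - 13*b + 42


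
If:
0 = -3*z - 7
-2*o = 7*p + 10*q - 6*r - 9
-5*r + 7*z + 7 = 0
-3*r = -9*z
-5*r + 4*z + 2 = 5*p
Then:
No Solution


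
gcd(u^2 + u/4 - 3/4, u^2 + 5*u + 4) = u + 1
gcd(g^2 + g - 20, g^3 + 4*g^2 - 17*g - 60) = g^2 + g - 20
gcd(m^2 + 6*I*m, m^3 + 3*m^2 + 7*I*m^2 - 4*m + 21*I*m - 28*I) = 1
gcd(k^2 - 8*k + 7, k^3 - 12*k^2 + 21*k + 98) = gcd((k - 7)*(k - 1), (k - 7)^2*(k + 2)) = k - 7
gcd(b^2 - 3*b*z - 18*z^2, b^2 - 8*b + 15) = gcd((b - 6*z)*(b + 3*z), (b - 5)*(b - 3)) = 1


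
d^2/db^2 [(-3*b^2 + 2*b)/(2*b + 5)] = -190/(8*b^3 + 60*b^2 + 150*b + 125)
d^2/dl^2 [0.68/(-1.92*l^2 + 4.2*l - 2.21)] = (5.013504*l^2 - 10.96704*l - 0.68*(3.84*l - 4.2)*(7.68*l - 8.4) + 5.770752)/(1.92*l^2 - 4.2*l + 2.21)^3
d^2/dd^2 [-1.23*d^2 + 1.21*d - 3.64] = -2.46000000000000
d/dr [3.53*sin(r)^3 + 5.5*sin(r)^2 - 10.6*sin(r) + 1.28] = (10.59*sin(r)^2 + 11.0*sin(r) - 10.6)*cos(r)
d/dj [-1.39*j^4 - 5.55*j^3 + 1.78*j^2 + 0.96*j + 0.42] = -5.56*j^3 - 16.65*j^2 + 3.56*j + 0.96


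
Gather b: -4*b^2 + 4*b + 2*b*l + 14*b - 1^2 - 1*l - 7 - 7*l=-4*b^2 + b*(2*l + 18) - 8*l - 8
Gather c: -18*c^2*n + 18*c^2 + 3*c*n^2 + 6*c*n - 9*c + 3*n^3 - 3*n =c^2*(18 - 18*n) + c*(3*n^2 + 6*n - 9) + 3*n^3 - 3*n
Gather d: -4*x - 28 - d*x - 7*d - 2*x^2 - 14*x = d*(-x - 7) - 2*x^2 - 18*x - 28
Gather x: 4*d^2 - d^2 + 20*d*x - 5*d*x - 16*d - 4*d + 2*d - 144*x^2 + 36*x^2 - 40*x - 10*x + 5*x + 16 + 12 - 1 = 3*d^2 - 18*d - 108*x^2 + x*(15*d - 45) + 27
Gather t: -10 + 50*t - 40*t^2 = -40*t^2 + 50*t - 10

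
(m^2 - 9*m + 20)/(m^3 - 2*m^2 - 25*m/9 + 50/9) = 9*(m^2 - 9*m + 20)/(9*m^3 - 18*m^2 - 25*m + 50)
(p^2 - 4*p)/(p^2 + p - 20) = p/(p + 5)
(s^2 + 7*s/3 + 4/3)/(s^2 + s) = (s + 4/3)/s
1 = 1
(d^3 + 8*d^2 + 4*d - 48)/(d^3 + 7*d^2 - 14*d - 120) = (d^2 + 2*d - 8)/(d^2 + d - 20)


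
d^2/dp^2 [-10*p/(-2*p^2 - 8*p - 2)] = 10*(4*p*(p + 2)^2 - (3*p + 4)*(p^2 + 4*p + 1))/(p^2 + 4*p + 1)^3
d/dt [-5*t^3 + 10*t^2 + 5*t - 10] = -15*t^2 + 20*t + 5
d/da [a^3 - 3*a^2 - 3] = 3*a*(a - 2)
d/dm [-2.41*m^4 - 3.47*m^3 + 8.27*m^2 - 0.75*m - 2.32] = -9.64*m^3 - 10.41*m^2 + 16.54*m - 0.75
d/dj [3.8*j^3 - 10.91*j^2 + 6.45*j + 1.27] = 11.4*j^2 - 21.82*j + 6.45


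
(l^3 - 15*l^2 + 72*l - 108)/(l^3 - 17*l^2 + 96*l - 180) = (l - 3)/(l - 5)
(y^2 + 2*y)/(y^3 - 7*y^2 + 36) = y/(y^2 - 9*y + 18)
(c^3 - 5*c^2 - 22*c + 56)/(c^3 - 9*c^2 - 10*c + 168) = (c - 2)/(c - 6)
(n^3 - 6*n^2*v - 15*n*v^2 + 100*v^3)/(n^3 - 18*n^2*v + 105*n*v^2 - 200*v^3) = (-n - 4*v)/(-n + 8*v)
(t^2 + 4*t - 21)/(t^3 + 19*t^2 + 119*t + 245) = (t - 3)/(t^2 + 12*t + 35)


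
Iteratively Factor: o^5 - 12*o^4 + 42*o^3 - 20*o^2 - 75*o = (o - 5)*(o^4 - 7*o^3 + 7*o^2 + 15*o) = o*(o - 5)*(o^3 - 7*o^2 + 7*o + 15) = o*(o - 5)*(o + 1)*(o^2 - 8*o + 15) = o*(o - 5)*(o - 3)*(o + 1)*(o - 5)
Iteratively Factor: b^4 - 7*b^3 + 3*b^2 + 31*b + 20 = (b - 4)*(b^3 - 3*b^2 - 9*b - 5) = (b - 4)*(b + 1)*(b^2 - 4*b - 5) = (b - 4)*(b + 1)^2*(b - 5)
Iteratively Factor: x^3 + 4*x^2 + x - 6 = (x + 2)*(x^2 + 2*x - 3) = (x - 1)*(x + 2)*(x + 3)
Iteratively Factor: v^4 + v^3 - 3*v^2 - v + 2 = (v - 1)*(v^3 + 2*v^2 - v - 2) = (v - 1)*(v + 2)*(v^2 - 1) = (v - 1)*(v + 1)*(v + 2)*(v - 1)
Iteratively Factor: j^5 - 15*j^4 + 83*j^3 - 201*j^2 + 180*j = (j - 3)*(j^4 - 12*j^3 + 47*j^2 - 60*j) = (j - 3)^2*(j^3 - 9*j^2 + 20*j) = j*(j - 3)^2*(j^2 - 9*j + 20) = j*(j - 5)*(j - 3)^2*(j - 4)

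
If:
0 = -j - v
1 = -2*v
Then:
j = 1/2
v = -1/2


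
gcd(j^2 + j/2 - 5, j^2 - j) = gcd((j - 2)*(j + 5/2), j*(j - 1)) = 1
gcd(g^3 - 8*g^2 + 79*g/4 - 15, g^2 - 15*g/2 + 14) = g - 4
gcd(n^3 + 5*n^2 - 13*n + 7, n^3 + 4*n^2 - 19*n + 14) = n^2 + 6*n - 7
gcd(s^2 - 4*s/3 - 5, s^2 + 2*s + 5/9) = s + 5/3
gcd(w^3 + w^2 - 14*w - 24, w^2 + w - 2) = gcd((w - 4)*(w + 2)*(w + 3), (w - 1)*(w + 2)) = w + 2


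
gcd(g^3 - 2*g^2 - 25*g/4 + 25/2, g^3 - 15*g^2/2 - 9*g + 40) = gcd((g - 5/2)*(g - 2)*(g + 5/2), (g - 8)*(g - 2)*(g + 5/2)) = g^2 + g/2 - 5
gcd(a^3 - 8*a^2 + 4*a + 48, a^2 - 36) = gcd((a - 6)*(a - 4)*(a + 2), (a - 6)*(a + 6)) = a - 6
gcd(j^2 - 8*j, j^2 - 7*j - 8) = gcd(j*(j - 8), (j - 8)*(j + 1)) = j - 8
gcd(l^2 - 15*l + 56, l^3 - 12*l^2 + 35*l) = l - 7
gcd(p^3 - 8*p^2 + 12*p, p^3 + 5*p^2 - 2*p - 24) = p - 2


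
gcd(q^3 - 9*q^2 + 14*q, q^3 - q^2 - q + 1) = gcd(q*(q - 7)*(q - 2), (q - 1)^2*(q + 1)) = 1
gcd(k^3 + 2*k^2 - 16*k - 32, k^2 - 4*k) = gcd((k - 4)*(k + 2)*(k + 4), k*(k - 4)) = k - 4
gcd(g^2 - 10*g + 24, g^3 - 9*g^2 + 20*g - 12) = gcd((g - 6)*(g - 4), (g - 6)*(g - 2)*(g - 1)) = g - 6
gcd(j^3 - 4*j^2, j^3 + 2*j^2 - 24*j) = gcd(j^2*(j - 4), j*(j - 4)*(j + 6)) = j^2 - 4*j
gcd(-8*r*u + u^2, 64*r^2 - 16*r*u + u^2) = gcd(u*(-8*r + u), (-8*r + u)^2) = 8*r - u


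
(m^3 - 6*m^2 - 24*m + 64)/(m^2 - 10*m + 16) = m + 4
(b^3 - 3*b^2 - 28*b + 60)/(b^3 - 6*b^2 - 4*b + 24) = (b + 5)/(b + 2)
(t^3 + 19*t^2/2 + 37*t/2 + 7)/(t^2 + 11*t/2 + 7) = (2*t^2 + 15*t + 7)/(2*t + 7)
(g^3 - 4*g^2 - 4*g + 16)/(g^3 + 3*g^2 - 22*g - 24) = (g^2 - 4)/(g^2 + 7*g + 6)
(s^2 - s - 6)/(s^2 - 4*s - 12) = (s - 3)/(s - 6)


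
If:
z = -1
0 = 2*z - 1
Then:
No Solution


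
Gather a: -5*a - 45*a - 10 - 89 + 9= -50*a - 90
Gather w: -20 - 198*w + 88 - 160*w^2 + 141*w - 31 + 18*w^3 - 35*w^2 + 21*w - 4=18*w^3 - 195*w^2 - 36*w + 33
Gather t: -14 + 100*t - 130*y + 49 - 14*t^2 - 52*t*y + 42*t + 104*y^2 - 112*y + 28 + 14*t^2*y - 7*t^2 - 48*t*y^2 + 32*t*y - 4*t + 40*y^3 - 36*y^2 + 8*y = t^2*(14*y - 21) + t*(-48*y^2 - 20*y + 138) + 40*y^3 + 68*y^2 - 234*y + 63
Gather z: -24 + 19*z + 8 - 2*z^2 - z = -2*z^2 + 18*z - 16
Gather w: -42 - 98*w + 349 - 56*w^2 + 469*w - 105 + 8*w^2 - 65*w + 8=-48*w^2 + 306*w + 210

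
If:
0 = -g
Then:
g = 0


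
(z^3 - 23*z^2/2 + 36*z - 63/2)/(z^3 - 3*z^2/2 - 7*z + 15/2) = (2*z^2 - 17*z + 21)/(2*z^2 + 3*z - 5)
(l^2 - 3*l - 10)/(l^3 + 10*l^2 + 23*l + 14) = (l - 5)/(l^2 + 8*l + 7)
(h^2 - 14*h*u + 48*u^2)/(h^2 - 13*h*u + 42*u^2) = (-h + 8*u)/(-h + 7*u)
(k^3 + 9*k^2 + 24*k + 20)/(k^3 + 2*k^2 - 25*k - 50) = (k + 2)/(k - 5)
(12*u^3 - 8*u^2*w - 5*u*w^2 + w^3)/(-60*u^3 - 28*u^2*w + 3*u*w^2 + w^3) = (-6*u^2 + 7*u*w - w^2)/(30*u^2 - u*w - w^2)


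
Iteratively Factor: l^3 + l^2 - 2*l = (l)*(l^2 + l - 2) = l*(l + 2)*(l - 1)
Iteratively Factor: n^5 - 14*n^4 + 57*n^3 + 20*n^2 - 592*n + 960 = (n + 3)*(n^4 - 17*n^3 + 108*n^2 - 304*n + 320) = (n - 4)*(n + 3)*(n^3 - 13*n^2 + 56*n - 80) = (n - 5)*(n - 4)*(n + 3)*(n^2 - 8*n + 16) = (n - 5)*(n - 4)^2*(n + 3)*(n - 4)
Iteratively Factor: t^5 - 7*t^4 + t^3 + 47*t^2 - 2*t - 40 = (t + 1)*(t^4 - 8*t^3 + 9*t^2 + 38*t - 40) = (t - 5)*(t + 1)*(t^3 - 3*t^2 - 6*t + 8) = (t - 5)*(t + 1)*(t + 2)*(t^2 - 5*t + 4) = (t - 5)*(t - 4)*(t + 1)*(t + 2)*(t - 1)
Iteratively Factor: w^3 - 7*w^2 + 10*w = (w)*(w^2 - 7*w + 10) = w*(w - 2)*(w - 5)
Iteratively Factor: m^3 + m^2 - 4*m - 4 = (m + 2)*(m^2 - m - 2) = (m - 2)*(m + 2)*(m + 1)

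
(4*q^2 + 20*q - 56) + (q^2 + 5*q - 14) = 5*q^2 + 25*q - 70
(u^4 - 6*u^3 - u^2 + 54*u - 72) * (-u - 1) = -u^5 + 5*u^4 + 7*u^3 - 53*u^2 + 18*u + 72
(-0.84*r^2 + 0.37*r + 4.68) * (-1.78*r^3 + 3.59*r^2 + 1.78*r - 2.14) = 1.4952*r^5 - 3.6742*r^4 - 8.4973*r^3 + 19.2574*r^2 + 7.5386*r - 10.0152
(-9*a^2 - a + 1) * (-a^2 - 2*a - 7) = 9*a^4 + 19*a^3 + 64*a^2 + 5*a - 7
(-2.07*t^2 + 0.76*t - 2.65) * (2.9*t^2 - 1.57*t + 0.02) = -6.003*t^4 + 5.4539*t^3 - 8.9196*t^2 + 4.1757*t - 0.053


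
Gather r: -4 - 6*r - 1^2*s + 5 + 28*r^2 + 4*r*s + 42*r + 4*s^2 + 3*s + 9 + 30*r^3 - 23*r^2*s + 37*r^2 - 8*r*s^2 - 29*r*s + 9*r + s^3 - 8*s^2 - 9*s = 30*r^3 + r^2*(65 - 23*s) + r*(-8*s^2 - 25*s + 45) + s^3 - 4*s^2 - 7*s + 10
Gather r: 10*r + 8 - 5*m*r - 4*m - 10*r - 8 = -5*m*r - 4*m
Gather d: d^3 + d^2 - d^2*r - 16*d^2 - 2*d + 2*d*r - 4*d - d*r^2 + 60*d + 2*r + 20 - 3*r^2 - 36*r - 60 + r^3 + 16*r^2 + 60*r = d^3 + d^2*(-r - 15) + d*(-r^2 + 2*r + 54) + r^3 + 13*r^2 + 26*r - 40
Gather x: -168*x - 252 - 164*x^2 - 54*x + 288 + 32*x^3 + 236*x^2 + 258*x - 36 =32*x^3 + 72*x^2 + 36*x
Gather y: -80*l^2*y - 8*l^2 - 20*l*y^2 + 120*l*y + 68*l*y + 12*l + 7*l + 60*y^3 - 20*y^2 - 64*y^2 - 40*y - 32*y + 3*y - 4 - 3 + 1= -8*l^2 + 19*l + 60*y^3 + y^2*(-20*l - 84) + y*(-80*l^2 + 188*l - 69) - 6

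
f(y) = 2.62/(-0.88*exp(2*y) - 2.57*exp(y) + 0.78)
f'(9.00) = 0.00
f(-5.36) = 3.41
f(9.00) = 0.00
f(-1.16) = -23.36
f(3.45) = -0.00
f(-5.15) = 3.42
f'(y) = 2.62*(1.76*exp(2*y) + 2.57*exp(y))/(-0.88*exp(2*y) - 2.57*exp(y) + 0.78)^2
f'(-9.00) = 0.00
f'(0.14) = 1.24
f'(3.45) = 0.01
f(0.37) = -0.55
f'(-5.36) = 0.05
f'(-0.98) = 33.38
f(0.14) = -0.78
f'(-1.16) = 203.89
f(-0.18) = -1.32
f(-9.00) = 3.36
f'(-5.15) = 0.07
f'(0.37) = 0.85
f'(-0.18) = 2.25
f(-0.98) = -8.49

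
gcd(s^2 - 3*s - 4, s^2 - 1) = s + 1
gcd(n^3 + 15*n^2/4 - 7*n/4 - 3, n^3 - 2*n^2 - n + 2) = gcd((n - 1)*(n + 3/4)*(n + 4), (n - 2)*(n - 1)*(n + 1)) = n - 1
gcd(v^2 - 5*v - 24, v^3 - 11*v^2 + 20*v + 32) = v - 8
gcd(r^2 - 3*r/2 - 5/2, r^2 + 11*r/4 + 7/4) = r + 1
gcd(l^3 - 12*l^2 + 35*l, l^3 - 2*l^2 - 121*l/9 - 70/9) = l - 5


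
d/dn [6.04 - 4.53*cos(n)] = 4.53*sin(n)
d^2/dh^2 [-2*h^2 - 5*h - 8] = -4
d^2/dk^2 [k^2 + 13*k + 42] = 2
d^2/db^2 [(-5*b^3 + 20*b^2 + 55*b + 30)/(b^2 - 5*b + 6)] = 120*(b^3 + 3*b^2 - 33*b + 49)/(b^6 - 15*b^5 + 93*b^4 - 305*b^3 + 558*b^2 - 540*b + 216)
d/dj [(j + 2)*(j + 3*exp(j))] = j + (j + 2)*(3*exp(j) + 1) + 3*exp(j)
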